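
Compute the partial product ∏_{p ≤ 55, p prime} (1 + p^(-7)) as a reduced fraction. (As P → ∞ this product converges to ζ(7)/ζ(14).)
∏ = 309952223984670960543603211891856695601672510675385627534277668624533812457091991127236052954668734671204274242309849088/307404601692723276790274585782287621574695329443342398483341336503340384695750533342769593387518417543812906517214978125

The primes p ≤ 55 are [2, 3, 5, 7, 11, 13, 17, 19, 23, 29, 31, 37, 41, 43, 47, 53]. For each, (1 + 1/p^7) = (p^7 + 1)/p^7. Multiplying these fractions over p ∈ [2, 3, 5, 7, 11, 13, 17, 19, 23, 29, 31, 37, 41, 43, 47, 53] gives 309952223984670960543603211891856695601672510675385627534277668624533812457091991127236052954668734671204274242309849088/307404601692723276790274585782287621574695329443342398483341336503340384695750533342769593387518417543812906517214978125. (In the limit P → ∞ this tends to ζ(7)/ζ(14).)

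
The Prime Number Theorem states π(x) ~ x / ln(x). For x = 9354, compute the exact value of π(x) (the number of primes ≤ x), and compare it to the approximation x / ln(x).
π(9354) = 1158;  x/ln(x) ≈ 1023.02;  relative error ≈ 11.66%.

Directly count primes up to 9354: π(9354) = 1158. The PNT approximation gives 9354/ln(9354) ≈ 9354/9.14356 ≈ 1023.02. Relative error (π(x) − x/ln(x)) / π(x) ≈ 11.66%; the approximation is known to undercount slightly (Li(x) is a better estimate).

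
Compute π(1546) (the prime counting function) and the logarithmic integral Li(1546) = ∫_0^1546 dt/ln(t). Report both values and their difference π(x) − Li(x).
π(1546) = 243;  Li(1546) ≈ 254.09;  π(x) − Li(x) ≈ -11.09.

Direct count of primes ≤ 1546 gives π(1546) = 243. Numerical evaluation of the logarithmic integral gives Li(1546) ≈ 254.09. The difference π(x) − Li(x) ≈ -11.09 is typically negative for small/moderate x (Li(x) overestimates), though Littlewood's theorem shows this sign changes infinitely often.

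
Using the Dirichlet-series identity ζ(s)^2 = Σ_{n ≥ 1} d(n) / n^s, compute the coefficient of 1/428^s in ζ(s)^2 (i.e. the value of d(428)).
d(428) = 6

ζ(s)^2 = (Σ 1/m^s)(Σ 1/k^s). The coefficient of 1/n^s in the product is the number of ordered pairs (m, k) with mk = n, which equals d(n). For n = 428, divisors are [1, 2, 4, 107, 214, 428], so d(428) = 6.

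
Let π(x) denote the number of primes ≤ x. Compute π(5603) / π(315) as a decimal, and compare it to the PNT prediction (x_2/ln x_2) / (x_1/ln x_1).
π(5603)/π(315) = 738/65 ≈ 11.3538;  PNT prediction ≈ 11.8552.

π(315) = 65 and π(5603) = 738, so π(5603)/π(315) ≈ 11.3538. The PNT-predicted ratio is (5603/ln(5603)) / (315/ln(315)) ≈ 11.8552. The two agree to within a few percent, as expected.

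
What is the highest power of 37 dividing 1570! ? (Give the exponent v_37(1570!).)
v_37(1570!) = 43

Legendre's formula: v_p(n!) = Σ_{k ≥ 1} ⌊n / p^k⌋. For p = 37, n = 1570, the terms are:
  ⌊1570/37^1⌋ = ⌊1570/37⌋ = 42
  ⌊1570/37^2⌋ = ⌊1570/1369⌋ = 1
(the next term ⌊1570/37^3⌋ = 0, terminating the sum). Summing: v_37(1570!) = 42 + 1 = 43.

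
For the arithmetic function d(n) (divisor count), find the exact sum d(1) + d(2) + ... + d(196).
Σ_{n ≤ 196} d(n) = 1070

Compute d(n) for each 1 ≤ n ≤ 196: d(1) = 1, d(2) = 2, d(3) = 2, d(4) = 3, d(5) = 2, d(6) = 4, d(7) = 2, d(8) = 4, d(9) = 3, d(10) = 4, d(11) = 2, d(12) = 6, d(13) = 2, d(14) = 4, d(15) = 4, d(16) = 5, d(17) = 2, d(18) = 6, d(19) = 2, d(20) = 6, d(21) = 4, d(22) = 4, d(23) = 2, d(24) = 8, d(25) = 3, d(26) = 4, d(27) = 4, d(28) = 6, d(29) = 2, d(30) = 8, d(31) = 2, d(32) = 6, d(33) = 4, d(34) = 4, d(35) = 4, d(36) = 9, d(37) = 2, d(38) = 4, d(39) = 4, d(40) = 8, d(41) = 2, d(42) = 8, d(43) = 2, d(44) = 6, d(45) = 6, d(46) = 4, d(47) = 2, d(48) = 10, d(49) = 3, d(50) = 6, d(51) = 4, d(52) = 6, d(53) = 2, d(54) = 8, d(55) = 4, d(56) = 8, d(57) = 4, d(58) = 4, d(59) = 2, d(60) = 12, d(61) = 2, d(62) = 4, d(63) = 6, d(64) = 7, d(65) = 4, d(66) = 8, d(67) = 2, d(68) = 6, d(69) = 4, d(70) = 8, d(71) = 2, d(72) = 12, d(73) = 2, d(74) = 4, d(75) = 6, d(76) = 6, d(77) = 4, d(78) = 8, d(79) = 2, d(80) = 10, d(81) = 5, d(82) = 4, d(83) = 2, d(84) = 12, d(85) = 4, d(86) = 4, d(87) = 4, d(88) = 8, d(89) = 2, d(90) = 12, d(91) = 4, d(92) = 6, d(93) = 4, d(94) = 4, d(95) = 4, d(96) = 12, d(97) = 2, d(98) = 6, d(99) = 6, d(100) = 9, d(101) = 2, d(102) = 8, d(103) = 2, d(104) = 8, d(105) = 8, d(106) = 4, d(107) = 2, d(108) = 12, d(109) = 2, d(110) = 8, d(111) = 4, d(112) = 10, d(113) = 2, d(114) = 8, d(115) = 4, d(116) = 6, d(117) = 6, d(118) = 4, d(119) = 4, d(120) = 16, d(121) = 3, d(122) = 4, d(123) = 4, d(124) = 6, d(125) = 4, d(126) = 12, d(127) = 2, d(128) = 8, d(129) = 4, d(130) = 8, d(131) = 2, d(132) = 12, d(133) = 4, d(134) = 4, d(135) = 8, d(136) = 8, d(137) = 2, d(138) = 8, d(139) = 2, d(140) = 12, d(141) = 4, d(142) = 4, d(143) = 4, d(144) = 15, d(145) = 4, d(146) = 4, d(147) = 6, d(148) = 6, d(149) = 2, d(150) = 12, d(151) = 2, d(152) = 8, d(153) = 6, d(154) = 8, d(155) = 4, d(156) = 12, d(157) = 2, d(158) = 4, d(159) = 4, d(160) = 12, d(161) = 4, d(162) = 10, d(163) = 2, d(164) = 6, d(165) = 8, d(166) = 4, d(167) = 2, d(168) = 16, d(169) = 3, d(170) = 8, d(171) = 6, d(172) = 6, d(173) = 2, d(174) = 8, d(175) = 6, d(176) = 10, d(177) = 4, d(178) = 4, d(179) = 2, d(180) = 18, d(181) = 2, d(182) = 8, d(183) = 4, d(184) = 8, d(185) = 4, d(186) = 8, d(187) = 4, d(188) = 6, d(189) = 8, d(190) = 8, d(191) = 2, d(192) = 14, d(193) = 2, d(194) = 4, d(195) = 8, d(196) = 9. Summing all 196 values: 1070. (Dirichlet's divisor formula: Σ_{n ≤ x} d(n) = x ln(x) + (2γ − 1) x + O(√x). For x = 196, the asymptotic estimate is ≈ 1064.78.)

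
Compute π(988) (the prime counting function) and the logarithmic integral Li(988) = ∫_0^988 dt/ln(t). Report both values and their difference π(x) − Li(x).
π(988) = 166;  Li(988) ≈ 175.87;  π(x) − Li(x) ≈ -9.87.

Direct count of primes ≤ 988 gives π(988) = 166. Numerical evaluation of the logarithmic integral gives Li(988) ≈ 175.87. The difference π(x) − Li(x) ≈ -9.87 is typically negative for small/moderate x (Li(x) overestimates), though Littlewood's theorem shows this sign changes infinitely often.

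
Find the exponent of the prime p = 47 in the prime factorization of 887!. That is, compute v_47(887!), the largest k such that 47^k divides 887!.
v_47(887!) = 18

Legendre's formula: v_p(n!) = Σ_{k ≥ 1} ⌊n / p^k⌋. For p = 47, n = 887, the terms are:
  ⌊887/47^1⌋ = ⌊887/47⌋ = 18
(the next term ⌊887/47^2⌋ = 0, terminating the sum). Summing: v_47(887!) = 18 = 18.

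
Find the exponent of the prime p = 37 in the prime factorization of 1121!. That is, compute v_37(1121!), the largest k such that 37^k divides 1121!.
v_37(1121!) = 30

Legendre's formula: v_p(n!) = Σ_{k ≥ 1} ⌊n / p^k⌋. For p = 37, n = 1121, the terms are:
  ⌊1121/37^1⌋ = ⌊1121/37⌋ = 30
(the next term ⌊1121/37^2⌋ = 0, terminating the sum). Summing: v_37(1121!) = 30 = 30.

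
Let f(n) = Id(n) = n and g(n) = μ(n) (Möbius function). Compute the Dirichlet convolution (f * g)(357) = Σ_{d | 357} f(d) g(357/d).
(Id * μ)(357) = 192

Divisors of 357: [1, 3, 7, 17, 21, 51, 119, 357]. For each d | 357:
  d = 1: Id(1) · μ(357/1) = 1 · -1 = -1
  d = 3: Id(3) · μ(357/3) = 3 · 1 = 3
  d = 7: Id(7) · μ(357/7) = 7 · 1 = 7
  d = 17: Id(17) · μ(357/17) = 17 · 1 = 17
  d = 21: Id(21) · μ(357/21) = 21 · -1 = -21
  d = 51: Id(51) · μ(357/51) = 51 · -1 = -51
  d = 119: Id(119) · μ(357/119) = 119 · -1 = -119
  d = 357: Id(357) · μ(357/357) = 357 · 1 = 357
Summing: (Id * μ)(357) = -1 + 3 + 7 + 17 + -21 + -51 + -119 + 357 = 192.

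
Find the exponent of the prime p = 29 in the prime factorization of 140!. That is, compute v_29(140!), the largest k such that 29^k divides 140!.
v_29(140!) = 4

Legendre's formula: v_p(n!) = Σ_{k ≥ 1} ⌊n / p^k⌋. For p = 29, n = 140, the terms are:
  ⌊140/29^1⌋ = ⌊140/29⌋ = 4
(the next term ⌊140/29^2⌋ = 0, terminating the sum). Summing: v_29(140!) = 4 = 4.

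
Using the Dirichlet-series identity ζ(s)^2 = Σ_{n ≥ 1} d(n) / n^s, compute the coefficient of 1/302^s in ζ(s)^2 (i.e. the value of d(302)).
d(302) = 4

ζ(s)^2 = (Σ 1/m^s)(Σ 1/k^s). The coefficient of 1/n^s in the product is the number of ordered pairs (m, k) with mk = n, which equals d(n). For n = 302, divisors are [1, 2, 151, 302], so d(302) = 4.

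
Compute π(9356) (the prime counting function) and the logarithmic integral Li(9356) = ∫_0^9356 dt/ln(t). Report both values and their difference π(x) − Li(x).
π(9356) = 1158;  Li(9356) ≈ 1175.96;  π(x) − Li(x) ≈ -17.96.

Direct count of primes ≤ 9356 gives π(9356) = 1158. Numerical evaluation of the logarithmic integral gives Li(9356) ≈ 1175.96. The difference π(x) − Li(x) ≈ -17.96 is typically negative for small/moderate x (Li(x) overestimates), though Littlewood's theorem shows this sign changes infinitely often.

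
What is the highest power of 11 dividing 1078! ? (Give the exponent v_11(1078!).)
v_11(1078!) = 106

Legendre's formula: v_p(n!) = Σ_{k ≥ 1} ⌊n / p^k⌋. For p = 11, n = 1078, the terms are:
  ⌊1078/11^1⌋ = ⌊1078/11⌋ = 98
  ⌊1078/11^2⌋ = ⌊1078/121⌋ = 8
(the next term ⌊1078/11^3⌋ = 0, terminating the sum). Summing: v_11(1078!) = 98 + 8 = 106.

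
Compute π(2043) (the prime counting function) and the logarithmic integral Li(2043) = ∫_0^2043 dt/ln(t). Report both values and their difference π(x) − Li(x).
π(2043) = 309;  Li(2043) ≈ 320.46;  π(x) − Li(x) ≈ -11.46.

Direct count of primes ≤ 2043 gives π(2043) = 309. Numerical evaluation of the logarithmic integral gives Li(2043) ≈ 320.46. The difference π(x) − Li(x) ≈ -11.46 is typically negative for small/moderate x (Li(x) overestimates), though Littlewood's theorem shows this sign changes infinitely often.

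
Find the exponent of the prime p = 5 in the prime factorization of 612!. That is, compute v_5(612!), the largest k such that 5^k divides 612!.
v_5(612!) = 150

Legendre's formula: v_p(n!) = Σ_{k ≥ 1} ⌊n / p^k⌋. For p = 5, n = 612, the terms are:
  ⌊612/5^1⌋ = ⌊612/5⌋ = 122
  ⌊612/5^2⌋ = ⌊612/25⌋ = 24
  ⌊612/5^3⌋ = ⌊612/125⌋ = 4
(the next term ⌊612/5^4⌋ = 0, terminating the sum). Summing: v_5(612!) = 122 + 24 + 4 = 150.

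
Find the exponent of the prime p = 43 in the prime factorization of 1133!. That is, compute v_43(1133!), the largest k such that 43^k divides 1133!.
v_43(1133!) = 26

Legendre's formula: v_p(n!) = Σ_{k ≥ 1} ⌊n / p^k⌋. For p = 43, n = 1133, the terms are:
  ⌊1133/43^1⌋ = ⌊1133/43⌋ = 26
(the next term ⌊1133/43^2⌋ = 0, terminating the sum). Summing: v_43(1133!) = 26 = 26.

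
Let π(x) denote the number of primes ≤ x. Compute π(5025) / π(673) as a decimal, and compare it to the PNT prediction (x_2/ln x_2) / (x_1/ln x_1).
π(5025)/π(673) = 674/122 ≈ 5.5246;  PNT prediction ≈ 5.7052.

π(673) = 122 and π(5025) = 674, so π(5025)/π(673) ≈ 5.5246. The PNT-predicted ratio is (5025/ln(5025)) / (673/ln(673)) ≈ 5.7052. The two agree to within a few percent, as expected.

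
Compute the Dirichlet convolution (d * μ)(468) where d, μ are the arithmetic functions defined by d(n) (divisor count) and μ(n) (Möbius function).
(d * μ)(468) = 1

Divisors of 468: [1, 2, 3, 4, 6, 9, 12, 13, 18, 26, 36, 39, 52, 78, 117, 156, 234, 468]. For each d | 468:
  d = 1: d(1) · μ(468/1) = 1 · 0 = 0
  d = 2: d(2) · μ(468/2) = 2 · 0 = 0
  d = 3: d(3) · μ(468/3) = 2 · 0 = 0
  d = 4: d(4) · μ(468/4) = 3 · 0 = 0
  d = 6: d(6) · μ(468/6) = 4 · -1 = -4
  d = 9: d(9) · μ(468/9) = 3 · 0 = 0
  d = 12: d(12) · μ(468/12) = 6 · 1 = 6
  d = 13: d(13) · μ(468/13) = 2 · 0 = 0
  d = 18: d(18) · μ(468/18) = 6 · 1 = 6
  d = 26: d(26) · μ(468/26) = 4 · 0 = 0
  d = 36: d(36) · μ(468/36) = 9 · -1 = -9
  d = 39: d(39) · μ(468/39) = 4 · 0 = 0
  d = 52: d(52) · μ(468/52) = 6 · 0 = 0
  d = 78: d(78) · μ(468/78) = 8 · 1 = 8
  d = 117: d(117) · μ(468/117) = 6 · 0 = 0
  d = 156: d(156) · μ(468/156) = 12 · -1 = -12
  d = 234: d(234) · μ(468/234) = 12 · -1 = -12
  d = 468: d(468) · μ(468/468) = 18 · 1 = 18
Summing: (d * μ)(468) = 0 + 0 + 0 + 0 + -4 + 0 + 6 + 0 + 6 + 0 + -9 + 0 + 0 + 8 + 0 + -12 + -12 + 18 = 1.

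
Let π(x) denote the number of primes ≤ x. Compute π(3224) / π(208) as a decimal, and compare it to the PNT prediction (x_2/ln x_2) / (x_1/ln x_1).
π(3224)/π(208) = 456/46 ≈ 9.9130;  PNT prediction ≈ 10.2411.

π(208) = 46 and π(3224) = 456, so π(3224)/π(208) ≈ 9.9130. The PNT-predicted ratio is (3224/ln(3224)) / (208/ln(208)) ≈ 10.2411. The two agree to within a few percent, as expected.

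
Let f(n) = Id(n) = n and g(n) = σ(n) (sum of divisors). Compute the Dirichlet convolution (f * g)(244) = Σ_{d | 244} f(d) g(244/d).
(Id * σ)(244) = 2091

Divisors of 244: [1, 2, 4, 61, 122, 244]. For each d | 244:
  d = 1: Id(1) · σ(244/1) = 1 · 434 = 434
  d = 2: Id(2) · σ(244/2) = 2 · 186 = 372
  d = 4: Id(4) · σ(244/4) = 4 · 62 = 248
  d = 61: Id(61) · σ(244/61) = 61 · 7 = 427
  d = 122: Id(122) · σ(244/122) = 122 · 3 = 366
  d = 244: Id(244) · σ(244/244) = 244 · 1 = 244
Summing: (Id * σ)(244) = 434 + 372 + 248 + 427 + 366 + 244 = 2091.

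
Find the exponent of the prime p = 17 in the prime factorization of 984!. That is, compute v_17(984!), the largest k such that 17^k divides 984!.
v_17(984!) = 60

Legendre's formula: v_p(n!) = Σ_{k ≥ 1} ⌊n / p^k⌋. For p = 17, n = 984, the terms are:
  ⌊984/17^1⌋ = ⌊984/17⌋ = 57
  ⌊984/17^2⌋ = ⌊984/289⌋ = 3
(the next term ⌊984/17^3⌋ = 0, terminating the sum). Summing: v_17(984!) = 57 + 3 = 60.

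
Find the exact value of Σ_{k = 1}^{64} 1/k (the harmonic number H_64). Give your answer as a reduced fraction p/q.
H_64 = 623171679694215690971693339/131362987122535807501262400

Direct summation: H_64 = 1 + 1/2 + ... + 1/64. The least common denominator is lcm(1, ..., 64) = 1182266884102822267511361600; over this denominator the numerator is 1182266884102822267511361600 + 591133442051411133755680800 + 394088961367607422503787200 + 295566721025705566877840400 + 236453376820564453502272320 + 197044480683803711251893600 + 168895269157546038215908800 + 147783360512852783438920200 + 131362987122535807501262400 + 118226688410282226751136160 + 107478807645711115228305600 + 98522240341901855625946800 + 90943606469447866731643200 + 84447634578773019107954400 + 78817792273521484500757440 + 73891680256426391719460100 + 69545110829577780441844800 + 65681493561267903750631200 + 62224572847516961447966400 + 59113344205141113375568080 + 56298423052515346071969600 + 53739403822855557614152800 + 51402908004470533370059200 + 49261120170950927812973400 + 47290675364112890700454464 + 45471803234723933365821600 + 43787662374178602500420800 + 42223817289386509553977200 + 40767823589752491983150400 + 39408896136760742250378720 + 38137641422671686048753600 + 36945840128213195859730050 + 35826269215237038409435200 + 34772555414788890220922400 + 33779053831509207643181760 + 32840746780633951875315600 + 31953159029806007230036800 + 31112286423758480723983200 + 30314535489815955577214400 + 29556672102570556687784040 + 28835777661044445549057600 + 28149211526257673035984800 + 27494578700065634128171200 + 26869701911427778807076400 + 26272597424507161500252480 + 25701454002235266685029600 + 25154614555379197181092800 + 24630560085475463906486700 + 24127895593935148316558400 + 23645337682056445350227232 + 23181703609859260147281600 + 22735901617361966682910800 + 22306922341562684292667200 + 21893831187089301250210400 + 21495761529142223045661120 + 21111908644693254776988600 + 20741524282505653815988800 + 20383911794876245991575200 + 20038421764454614703582400 + 19704448068380371125189360 + 19381424329554463401825600 + 19068820711335843024376800 + 18766141017505115357323200 + 18472920064106597929865025 = 5608545117247941218745240051, so H_64 = 5608545117247941218745240051/1182266884102822267511361600; reducing by gcd(5608545117247941218745240051, 1182266884102822267511361600) = 9 gives 623171679694215690971693339/131362987122535807501262400 ≈ 4.74389. (The PNT-adjacent estimate ln(64) + γ ≈ 4.73610 matches within O(1/n).)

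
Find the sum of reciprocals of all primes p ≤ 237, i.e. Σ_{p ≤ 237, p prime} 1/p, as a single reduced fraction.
Σ 1/p = 8762990377702925264993654890050782886250854676753323401606562622367345144099360398279019780479/4445236185272185438169240794291312557432222642727183809026451438704160103479600800432029464270

π(237) = 51, so the primes ≤ 237 are [2, 3, 5, 7, 11, 13, 17, 19, 23, 29, 31, 37, 41, 43, 47, 53, 59, 61, 67, 71, 73, 79, 83, 89, 97, 101, 103, 107, 109, 113, 127, 131, 137, 139, 149, 151, 157, 163, 167, 173, 179, 181, 191, 193, 197, 199, 211, 223, 227, 229, 233]. Summing 1/p over these primes: 8762990377702925264993654890050782886250854676753323401606562622367345144099360398279019780479/4445236185272185438169240794291312557432222642727183809026451438704160103479600800432029464270 ≈ 1.9713. Mertens estimate ln ln(237) + 0.2615 ≈ 1.9604.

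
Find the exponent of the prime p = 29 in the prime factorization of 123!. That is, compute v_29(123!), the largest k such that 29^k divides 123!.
v_29(123!) = 4

Legendre's formula: v_p(n!) = Σ_{k ≥ 1} ⌊n / p^k⌋. For p = 29, n = 123, the terms are:
  ⌊123/29^1⌋ = ⌊123/29⌋ = 4
(the next term ⌊123/29^2⌋ = 0, terminating the sum). Summing: v_29(123!) = 4 = 4.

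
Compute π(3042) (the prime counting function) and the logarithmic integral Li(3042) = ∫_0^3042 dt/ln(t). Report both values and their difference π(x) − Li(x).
π(3042) = 436;  Li(3042) ≈ 448.00;  π(x) − Li(x) ≈ -12.00.

Direct count of primes ≤ 3042 gives π(3042) = 436. Numerical evaluation of the logarithmic integral gives Li(3042) ≈ 448.00. The difference π(x) − Li(x) ≈ -12.00 is typically negative for small/moderate x (Li(x) overestimates), though Littlewood's theorem shows this sign changes infinitely often.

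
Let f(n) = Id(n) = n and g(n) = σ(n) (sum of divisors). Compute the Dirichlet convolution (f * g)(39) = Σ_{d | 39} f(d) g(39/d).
(Id * σ)(39) = 189

Divisors of 39: [1, 3, 13, 39]. For each d | 39:
  d = 1: Id(1) · σ(39/1) = 1 · 56 = 56
  d = 3: Id(3) · σ(39/3) = 3 · 14 = 42
  d = 13: Id(13) · σ(39/13) = 13 · 4 = 52
  d = 39: Id(39) · σ(39/39) = 39 · 1 = 39
Summing: (Id * σ)(39) = 56 + 42 + 52 + 39 = 189.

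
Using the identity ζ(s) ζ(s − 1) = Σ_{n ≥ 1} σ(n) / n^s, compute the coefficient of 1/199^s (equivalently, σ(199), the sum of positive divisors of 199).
σ(199) = 200

In the product (Σ m^0/m^s)(Σ k / k^s) = Σ (Σ_{d | n} d) / n^s, the coefficient of 1/n^s is σ(n) = Σ_{d | n} d. For n = 199, divisors are [1, 199]; summing: σ(199) = 200.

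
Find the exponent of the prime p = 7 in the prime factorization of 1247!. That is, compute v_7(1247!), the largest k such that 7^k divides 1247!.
v_7(1247!) = 206

Legendre's formula: v_p(n!) = Σ_{k ≥ 1} ⌊n / p^k⌋. For p = 7, n = 1247, the terms are:
  ⌊1247/7^1⌋ = ⌊1247/7⌋ = 178
  ⌊1247/7^2⌋ = ⌊1247/49⌋ = 25
  ⌊1247/7^3⌋ = ⌊1247/343⌋ = 3
(the next term ⌊1247/7^4⌋ = 0, terminating the sum). Summing: v_7(1247!) = 178 + 25 + 3 = 206.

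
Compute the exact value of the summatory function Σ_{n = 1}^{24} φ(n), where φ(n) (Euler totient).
Σ_{n ≤ 24} φ(n) = 180

Compute φ(n) for each 1 ≤ n ≤ 24: φ(1) = 1, φ(2) = 1, φ(3) = 2, φ(4) = 2, φ(5) = 4, φ(6) = 2, φ(7) = 6, φ(8) = 4, φ(9) = 6, φ(10) = 4, φ(11) = 10, φ(12) = 4, φ(13) = 12, φ(14) = 6, φ(15) = 8, φ(16) = 8, φ(17) = 16, φ(18) = 6, φ(19) = 18, φ(20) = 8, φ(21) = 12, φ(22) = 10, φ(23) = 22, φ(24) = 8. Summing all 24 values: 180. (Average order: Σ_{n ≤ x} φ(n) ~ (3/π²) x². For x = 24, (3/π²)·24² ≈ 175.08.)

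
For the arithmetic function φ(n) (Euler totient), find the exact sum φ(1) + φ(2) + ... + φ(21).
Σ_{n ≤ 21} φ(n) = 140

Compute φ(n) for each 1 ≤ n ≤ 21: φ(1) = 1, φ(2) = 1, φ(3) = 2, φ(4) = 2, φ(5) = 4, φ(6) = 2, φ(7) = 6, φ(8) = 4, φ(9) = 6, φ(10) = 4, φ(11) = 10, φ(12) = 4, φ(13) = 12, φ(14) = 6, φ(15) = 8, φ(16) = 8, φ(17) = 16, φ(18) = 6, φ(19) = 18, φ(20) = 8, φ(21) = 12. Summing all 21 values: 140. (Average order: Σ_{n ≤ x} φ(n) ~ (3/π²) x². For x = 21, (3/π²)·21² ≈ 134.05.)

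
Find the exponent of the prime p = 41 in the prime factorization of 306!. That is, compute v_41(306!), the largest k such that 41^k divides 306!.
v_41(306!) = 7

Legendre's formula: v_p(n!) = Σ_{k ≥ 1} ⌊n / p^k⌋. For p = 41, n = 306, the terms are:
  ⌊306/41^1⌋ = ⌊306/41⌋ = 7
(the next term ⌊306/41^2⌋ = 0, terminating the sum). Summing: v_41(306!) = 7 = 7.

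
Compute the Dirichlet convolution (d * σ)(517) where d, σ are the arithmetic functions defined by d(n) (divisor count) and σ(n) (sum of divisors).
(d * σ)(517) = 700

Divisors of 517: [1, 11, 47, 517]. For each d | 517:
  d = 1: d(1) · σ(517/1) = 1 · 576 = 576
  d = 11: d(11) · σ(517/11) = 2 · 48 = 96
  d = 47: d(47) · σ(517/47) = 2 · 12 = 24
  d = 517: d(517) · σ(517/517) = 4 · 1 = 4
Summing: (d * σ)(517) = 576 + 96 + 24 + 4 = 700.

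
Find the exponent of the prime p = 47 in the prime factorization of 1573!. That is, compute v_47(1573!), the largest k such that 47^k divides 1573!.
v_47(1573!) = 33

Legendre's formula: v_p(n!) = Σ_{k ≥ 1} ⌊n / p^k⌋. For p = 47, n = 1573, the terms are:
  ⌊1573/47^1⌋ = ⌊1573/47⌋ = 33
(the next term ⌊1573/47^2⌋ = 0, terminating the sum). Summing: v_47(1573!) = 33 = 33.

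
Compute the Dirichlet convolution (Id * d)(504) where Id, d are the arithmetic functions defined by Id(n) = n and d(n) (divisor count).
(Id * d)(504) = 4212

Divisors of 504: [1, 2, 3, 4, 6, 7, 8, 9, 12, 14, 18, 21, 24, 28, 36, 42, 56, 63, 72, 84, 126, 168, 252, 504]. For each d | 504:
  d = 1: Id(1) · d(504/1) = 1 · 24 = 24
  d = 2: Id(2) · d(504/2) = 2 · 18 = 36
  d = 3: Id(3) · d(504/3) = 3 · 16 = 48
  d = 4: Id(4) · d(504/4) = 4 · 12 = 48
  d = 6: Id(6) · d(504/6) = 6 · 12 = 72
  d = 7: Id(7) · d(504/7) = 7 · 12 = 84
  d = 8: Id(8) · d(504/8) = 8 · 6 = 48
  d = 9: Id(9) · d(504/9) = 9 · 8 = 72
  d = 12: Id(12) · d(504/12) = 12 · 8 = 96
  d = 14: Id(14) · d(504/14) = 14 · 9 = 126
  d = 18: Id(18) · d(504/18) = 18 · 6 = 108
  d = 21: Id(21) · d(504/21) = 21 · 8 = 168
  d = 24: Id(24) · d(504/24) = 24 · 4 = 96
  d = 28: Id(28) · d(504/28) = 28 · 6 = 168
  d = 36: Id(36) · d(504/36) = 36 · 4 = 144
  d = 42: Id(42) · d(504/42) = 42 · 6 = 252
  d = 56: Id(56) · d(504/56) = 56 · 3 = 168
  d = 63: Id(63) · d(504/63) = 63 · 4 = 252
  d = 72: Id(72) · d(504/72) = 72 · 2 = 144
  d = 84: Id(84) · d(504/84) = 84 · 4 = 336
  d = 126: Id(126) · d(504/126) = 126 · 3 = 378
  d = 168: Id(168) · d(504/168) = 168 · 2 = 336
  d = 252: Id(252) · d(504/252) = 252 · 2 = 504
  d = 504: Id(504) · d(504/504) = 504 · 1 = 504
Summing: (Id * d)(504) = 24 + 36 + 48 + 48 + 72 + 84 + 48 + 72 + 96 + 126 + 108 + 168 + 96 + 168 + 144 + 252 + 168 + 252 + 144 + 336 + 378 + 336 + 504 + 504 = 4212.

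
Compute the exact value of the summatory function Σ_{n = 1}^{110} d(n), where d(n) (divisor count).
Σ_{n ≤ 110} d(n) = 538

Compute d(n) for each 1 ≤ n ≤ 110: d(1) = 1, d(2) = 2, d(3) = 2, d(4) = 3, d(5) = 2, d(6) = 4, d(7) = 2, d(8) = 4, d(9) = 3, d(10) = 4, d(11) = 2, d(12) = 6, d(13) = 2, d(14) = 4, d(15) = 4, d(16) = 5, d(17) = 2, d(18) = 6, d(19) = 2, d(20) = 6, d(21) = 4, d(22) = 4, d(23) = 2, d(24) = 8, d(25) = 3, d(26) = 4, d(27) = 4, d(28) = 6, d(29) = 2, d(30) = 8, d(31) = 2, d(32) = 6, d(33) = 4, d(34) = 4, d(35) = 4, d(36) = 9, d(37) = 2, d(38) = 4, d(39) = 4, d(40) = 8, d(41) = 2, d(42) = 8, d(43) = 2, d(44) = 6, d(45) = 6, d(46) = 4, d(47) = 2, d(48) = 10, d(49) = 3, d(50) = 6, d(51) = 4, d(52) = 6, d(53) = 2, d(54) = 8, d(55) = 4, d(56) = 8, d(57) = 4, d(58) = 4, d(59) = 2, d(60) = 12, d(61) = 2, d(62) = 4, d(63) = 6, d(64) = 7, d(65) = 4, d(66) = 8, d(67) = 2, d(68) = 6, d(69) = 4, d(70) = 8, d(71) = 2, d(72) = 12, d(73) = 2, d(74) = 4, d(75) = 6, d(76) = 6, d(77) = 4, d(78) = 8, d(79) = 2, d(80) = 10, d(81) = 5, d(82) = 4, d(83) = 2, d(84) = 12, d(85) = 4, d(86) = 4, d(87) = 4, d(88) = 8, d(89) = 2, d(90) = 12, d(91) = 4, d(92) = 6, d(93) = 4, d(94) = 4, d(95) = 4, d(96) = 12, d(97) = 2, d(98) = 6, d(99) = 6, d(100) = 9, d(101) = 2, d(102) = 8, d(103) = 2, d(104) = 8, d(105) = 8, d(106) = 4, d(107) = 2, d(108) = 12, d(109) = 2, d(110) = 8. Summing all 110 values: 538. (Dirichlet's divisor formula: Σ_{n ≤ x} d(n) = x ln(x) + (2γ − 1) x + O(√x). For x = 110, the asymptotic estimate is ≈ 534.04.)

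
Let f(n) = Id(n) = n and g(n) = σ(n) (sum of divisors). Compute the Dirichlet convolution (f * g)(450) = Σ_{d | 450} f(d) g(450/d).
(Id * σ)(450) = 14620

Divisors of 450: [1, 2, 3, 5, 6, 9, 10, 15, 18, 25, 30, 45, 50, 75, 90, 150, 225, 450]. For each d | 450:
  d = 1: Id(1) · σ(450/1) = 1 · 1209 = 1209
  d = 2: Id(2) · σ(450/2) = 2 · 403 = 806
  d = 3: Id(3) · σ(450/3) = 3 · 372 = 1116
  d = 5: Id(5) · σ(450/5) = 5 · 234 = 1170
  d = 6: Id(6) · σ(450/6) = 6 · 124 = 744
  d = 9: Id(9) · σ(450/9) = 9 · 93 = 837
  d = 10: Id(10) · σ(450/10) = 10 · 78 = 780
  d = 15: Id(15) · σ(450/15) = 15 · 72 = 1080
  d = 18: Id(18) · σ(450/18) = 18 · 31 = 558
  d = 25: Id(25) · σ(450/25) = 25 · 39 = 975
  d = 30: Id(30) · σ(450/30) = 30 · 24 = 720
  d = 45: Id(45) · σ(450/45) = 45 · 18 = 810
  d = 50: Id(50) · σ(450/50) = 50 · 13 = 650
  d = 75: Id(75) · σ(450/75) = 75 · 12 = 900
  d = 90: Id(90) · σ(450/90) = 90 · 6 = 540
  d = 150: Id(150) · σ(450/150) = 150 · 4 = 600
  d = 225: Id(225) · σ(450/225) = 225 · 3 = 675
  d = 450: Id(450) · σ(450/450) = 450 · 1 = 450
Summing: (Id * σ)(450) = 1209 + 806 + 1116 + 1170 + 744 + 837 + 780 + 1080 + 558 + 975 + 720 + 810 + 650 + 900 + 540 + 600 + 675 + 450 = 14620.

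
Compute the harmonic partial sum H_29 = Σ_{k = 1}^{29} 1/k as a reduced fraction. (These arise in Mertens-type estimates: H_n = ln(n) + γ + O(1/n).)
H_29 = 9227046511387/2329089562800

Direct summation: H_29 = 1 + 1/2 + ... + 1/29. The least common denominator is lcm(1, ..., 29) = 2329089562800; over this denominator the numerator is 2329089562800 + 1164544781400 + 776363187600 + 582272390700 + 465817912560 + 388181593800 + 332727080400 + 291136195350 + 258787729200 + 232908956280 + 211735414800 + 194090796900 + 179160735600 + 166363540200 + 155272637520 + 145568097675 + 137005268400 + 129393864600 + 122583661200 + 116454478140 + 110909026800 + 105867707400 + 101264763600 + 97045398450 + 93163582512 + 89580367800 + 86262576400 + 83181770100 + 80313433200 = 9227046511387, so H_29 = 9227046511387/2329089562800 (already in lowest terms) ≈ 3.96165. (The PNT-adjacent estimate ln(29) + γ ≈ 3.94451 matches within O(1/n).)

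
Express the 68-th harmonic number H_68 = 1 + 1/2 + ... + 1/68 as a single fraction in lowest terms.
H_68 = 14094018321907827923954201611/2933773379069966367528193600

Direct summation: H_68 = 1 + 1/2 + ... + 1/68. The least common denominator is lcm(1, ..., 68) = 79211881234889091923261227200; over this denominator the numerator is 79211881234889091923261227200 + 39605940617444545961630613600 + 26403960411629697307753742400 + 19802970308722272980815306800 + 15842376246977818384652245440 + 13201980205814848653876871200 + 11315983033555584560465889600 + 9901485154361136490407653400 + 8801320137209899102584580800 + 7921188123488909192326122720 + 7201080112262644720296475200 + 6600990102907424326938435600 + 6093221633453007071020094400 + 5657991516777792280232944800 + 5280792082325939461550748480 + 4950742577180568245203826700 + 4659522425581711289603601600 + 4400660068604949551292290400 + 4169046380783636417013748800 + 3960594061744454596163061360 + 3771994344518528186821963200 + 3600540056131322360148237600 + 3443994836299525735793966400 + 3300495051453712163469217800 + 3168475249395563676930449088 + 3046610816726503535510047200 + 2933773379069966367528193600 + 2828995758388896140116472400 + 2731444180513416962871076800 + 2640396041162969730775374240 + 2555221975319002965266491200 + 2475371288590284122601913350 + 2400360037420881573432158400 + 2329761212790855644801800800 + 2263196606711116912093177920 + 2200330034302474775646145200 + 2140861654997002484412465600 + 2084523190391818208506874400 + 2031073877817669023673364800 + 1980297030872227298081530680 + 1931997103289977851786859200 + 1885997172259264093410981600 + 1842136772904397486587470400 + 1800270028065661180074118800 + 1760264027441979820516916160 + 1721997418149762867896983200 + 1685359175210406211133217600 + 1650247525726856081734608900 + 1616569004793654937209412800 + 1584237624697781838465224544 + 1553174141860570429867867200 + 1523305408363251767755023600 + 1494563796884699847608702400 + 1466886689534983183764096800 + 1440216022452528944059295040 + 1414497879194448070058236200 + 1389682126927878805671249600 + 1365722090256708481435538400 + 1342574258218459185140020800 + 1320198020581484865387687120 + 1298555430080149047922315200 + 1277610987659501482633245600 + 1257331448172842728940654400 + 1237685644295142061300956675 + 1218644326690601414204018880 + 1200180018710440786716079200 + 1182266884102822267511361600 + 1164880606395427822400900400 = 380538494691511353946763443497, so H_68 = 380538494691511353946763443497/79211881234889091923261227200; reducing by gcd(380538494691511353946763443497, 79211881234889091923261227200) = 27 gives 14094018321907827923954201611/2933773379069966367528193600 ≈ 4.80406. (The PNT-adjacent estimate ln(68) + γ ≈ 4.79672 matches within O(1/n).)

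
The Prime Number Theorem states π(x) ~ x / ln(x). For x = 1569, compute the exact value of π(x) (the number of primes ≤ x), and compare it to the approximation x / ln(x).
π(1569) = 247;  x/ln(x) ≈ 213.23;  relative error ≈ 13.67%.

Directly count primes up to 1569: π(1569) = 247. The PNT approximation gives 1569/ln(1569) ≈ 1569/7.35819 ≈ 213.23. Relative error (π(x) − x/ln(x)) / π(x) ≈ 13.67%; the approximation is known to undercount slightly (Li(x) is a better estimate).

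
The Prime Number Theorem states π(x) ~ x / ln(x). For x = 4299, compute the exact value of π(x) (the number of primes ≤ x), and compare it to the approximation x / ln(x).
π(4299) = 590;  x/ln(x) ≈ 513.86;  relative error ≈ 12.91%.

Directly count primes up to 4299: π(4299) = 590. The PNT approximation gives 4299/ln(4299) ≈ 4299/8.36614 ≈ 513.86. Relative error (π(x) − x/ln(x)) / π(x) ≈ 12.91%; the approximation is known to undercount slightly (Li(x) is a better estimate).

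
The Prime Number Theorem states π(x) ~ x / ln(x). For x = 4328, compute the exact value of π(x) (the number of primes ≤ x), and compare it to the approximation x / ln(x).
π(4328) = 591;  x/ln(x) ≈ 516.91;  relative error ≈ 12.54%.

Directly count primes up to 4328: π(4328) = 591. The PNT approximation gives 4328/ln(4328) ≈ 4328/8.37286 ≈ 516.91. Relative error (π(x) − x/ln(x)) / π(x) ≈ 12.54%; the approximation is known to undercount slightly (Li(x) is a better estimate).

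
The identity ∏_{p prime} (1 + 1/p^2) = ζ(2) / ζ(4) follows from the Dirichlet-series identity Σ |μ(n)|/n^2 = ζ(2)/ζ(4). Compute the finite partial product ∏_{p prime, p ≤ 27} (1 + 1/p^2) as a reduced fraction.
∏ = 3394003400000/2252055594789

The primes p ≤ 27 are [2, 3, 5, 7, 11, 13, 17, 19, 23]. For each, (1 + 1/p^2) = (p^2 + 1)/p^2. Multiplying these fractions over p ∈ [2, 3, 5, 7, 11, 13, 17, 19, 23] gives 3394003400000/2252055594789. (In the limit P → ∞ this tends to ζ(2)/ζ(4).)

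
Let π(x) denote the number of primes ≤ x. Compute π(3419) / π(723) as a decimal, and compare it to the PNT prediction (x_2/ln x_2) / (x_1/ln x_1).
π(3419)/π(723) = 480/128 ≈ 3.7500;  PNT prediction ≈ 3.8260.

π(723) = 128 and π(3419) = 480, so π(3419)/π(723) ≈ 3.7500. The PNT-predicted ratio is (3419/ln(3419)) / (723/ln(723)) ≈ 3.8260. The two agree to within a few percent, as expected.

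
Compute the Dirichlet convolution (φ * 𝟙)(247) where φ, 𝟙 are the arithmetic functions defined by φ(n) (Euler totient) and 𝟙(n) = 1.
(φ * 𝟙)(247) = 247

Divisors of 247: [1, 13, 19, 247]. For each d | 247:
  d = 1: φ(1) · 𝟙(247/1) = 1 · 1 = 1
  d = 13: φ(13) · 𝟙(247/13) = 12 · 1 = 12
  d = 19: φ(19) · 𝟙(247/19) = 18 · 1 = 18
  d = 247: φ(247) · 𝟙(247/247) = 216 · 1 = 216
Summing: (φ * 𝟙)(247) = 1 + 12 + 18 + 216 = 247.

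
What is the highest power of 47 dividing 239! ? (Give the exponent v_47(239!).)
v_47(239!) = 5

Legendre's formula: v_p(n!) = Σ_{k ≥ 1} ⌊n / p^k⌋. For p = 47, n = 239, the terms are:
  ⌊239/47^1⌋ = ⌊239/47⌋ = 5
(the next term ⌊239/47^2⌋ = 0, terminating the sum). Summing: v_47(239!) = 5 = 5.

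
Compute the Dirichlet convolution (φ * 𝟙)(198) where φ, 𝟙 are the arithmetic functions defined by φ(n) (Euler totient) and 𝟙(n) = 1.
(φ * 𝟙)(198) = 198

Divisors of 198: [1, 2, 3, 6, 9, 11, 18, 22, 33, 66, 99, 198]. For each d | 198:
  d = 1: φ(1) · 𝟙(198/1) = 1 · 1 = 1
  d = 2: φ(2) · 𝟙(198/2) = 1 · 1 = 1
  d = 3: φ(3) · 𝟙(198/3) = 2 · 1 = 2
  d = 6: φ(6) · 𝟙(198/6) = 2 · 1 = 2
  d = 9: φ(9) · 𝟙(198/9) = 6 · 1 = 6
  d = 11: φ(11) · 𝟙(198/11) = 10 · 1 = 10
  d = 18: φ(18) · 𝟙(198/18) = 6 · 1 = 6
  d = 22: φ(22) · 𝟙(198/22) = 10 · 1 = 10
  d = 33: φ(33) · 𝟙(198/33) = 20 · 1 = 20
  d = 66: φ(66) · 𝟙(198/66) = 20 · 1 = 20
  d = 99: φ(99) · 𝟙(198/99) = 60 · 1 = 60
  d = 198: φ(198) · 𝟙(198/198) = 60 · 1 = 60
Summing: (φ * 𝟙)(198) = 1 + 1 + 2 + 2 + 6 + 10 + 6 + 10 + 20 + 20 + 60 + 60 = 198.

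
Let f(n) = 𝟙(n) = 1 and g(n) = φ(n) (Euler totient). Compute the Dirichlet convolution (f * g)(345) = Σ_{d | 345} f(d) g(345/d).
(𝟙 * φ)(345) = 345

Divisors of 345: [1, 3, 5, 15, 23, 69, 115, 345]. For each d | 345:
  d = 1: 𝟙(1) · φ(345/1) = 1 · 176 = 176
  d = 3: 𝟙(3) · φ(345/3) = 1 · 88 = 88
  d = 5: 𝟙(5) · φ(345/5) = 1 · 44 = 44
  d = 15: 𝟙(15) · φ(345/15) = 1 · 22 = 22
  d = 23: 𝟙(23) · φ(345/23) = 1 · 8 = 8
  d = 69: 𝟙(69) · φ(345/69) = 1 · 4 = 4
  d = 115: 𝟙(115) · φ(345/115) = 1 · 2 = 2
  d = 345: 𝟙(345) · φ(345/345) = 1 · 1 = 1
Summing: (𝟙 * φ)(345) = 176 + 88 + 44 + 22 + 8 + 4 + 2 + 1 = 345.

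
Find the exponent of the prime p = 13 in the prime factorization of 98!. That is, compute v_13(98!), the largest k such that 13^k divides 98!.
v_13(98!) = 7

Legendre's formula: v_p(n!) = Σ_{k ≥ 1} ⌊n / p^k⌋. For p = 13, n = 98, the terms are:
  ⌊98/13^1⌋ = ⌊98/13⌋ = 7
(the next term ⌊98/13^2⌋ = 0, terminating the sum). Summing: v_13(98!) = 7 = 7.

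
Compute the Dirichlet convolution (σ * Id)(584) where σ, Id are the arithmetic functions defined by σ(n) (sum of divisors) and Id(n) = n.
(σ * Id)(584) = 7203

Divisors of 584: [1, 2, 4, 8, 73, 146, 292, 584]. For each d | 584:
  d = 1: σ(1) · Id(584/1) = 1 · 584 = 584
  d = 2: σ(2) · Id(584/2) = 3 · 292 = 876
  d = 4: σ(4) · Id(584/4) = 7 · 146 = 1022
  d = 8: σ(8) · Id(584/8) = 15 · 73 = 1095
  d = 73: σ(73) · Id(584/73) = 74 · 8 = 592
  d = 146: σ(146) · Id(584/146) = 222 · 4 = 888
  d = 292: σ(292) · Id(584/292) = 518 · 2 = 1036
  d = 584: σ(584) · Id(584/584) = 1110 · 1 = 1110
Summing: (σ * Id)(584) = 584 + 876 + 1022 + 1095 + 592 + 888 + 1036 + 1110 = 7203.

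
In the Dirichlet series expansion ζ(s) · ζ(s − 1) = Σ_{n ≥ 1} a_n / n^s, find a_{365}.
σ(365) = 444

In the product (Σ m^0/m^s)(Σ k / k^s) = Σ (Σ_{d | n} d) / n^s, the coefficient of 1/n^s is σ(n) = Σ_{d | n} d. For n = 365, divisors are [1, 5, 73, 365]; summing: σ(365) = 444.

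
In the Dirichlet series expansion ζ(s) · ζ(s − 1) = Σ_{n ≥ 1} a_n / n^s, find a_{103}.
σ(103) = 104

In the product (Σ m^0/m^s)(Σ k / k^s) = Σ (Σ_{d | n} d) / n^s, the coefficient of 1/n^s is σ(n) = Σ_{d | n} d. For n = 103, divisors are [1, 103]; summing: σ(103) = 104.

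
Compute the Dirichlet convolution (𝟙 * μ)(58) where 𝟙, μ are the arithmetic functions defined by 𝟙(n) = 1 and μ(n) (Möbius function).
(𝟙 * μ)(58) = 0

Divisors of 58: [1, 2, 29, 58]. For each d | 58:
  d = 1: 𝟙(1) · μ(58/1) = 1 · 1 = 1
  d = 2: 𝟙(2) · μ(58/2) = 1 · -1 = -1
  d = 29: 𝟙(29) · μ(58/29) = 1 · -1 = -1
  d = 58: 𝟙(58) · μ(58/58) = 1 · 1 = 1
Summing: (𝟙 * μ)(58) = 1 + -1 + -1 + 1 = 0.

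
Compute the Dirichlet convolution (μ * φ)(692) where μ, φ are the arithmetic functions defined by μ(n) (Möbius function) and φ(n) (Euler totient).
(μ * φ)(692) = 171

Divisors of 692: [1, 2, 4, 173, 346, 692]. For each d | 692:
  d = 1: μ(1) · φ(692/1) = 1 · 344 = 344
  d = 2: μ(2) · φ(692/2) = -1 · 172 = -172
  d = 4: μ(4) · φ(692/4) = 0 · 172 = 0
  d = 173: μ(173) · φ(692/173) = -1 · 2 = -2
  d = 346: μ(346) · φ(692/346) = 1 · 1 = 1
  d = 692: μ(692) · φ(692/692) = 0 · 1 = 0
Summing: (μ * φ)(692) = 344 + -172 + 0 + -2 + 1 + 0 = 171.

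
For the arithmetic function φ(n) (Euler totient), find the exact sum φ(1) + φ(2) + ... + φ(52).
Σ_{n ≤ 52} φ(n) = 830

Compute φ(n) for each 1 ≤ n ≤ 52: φ(1) = 1, φ(2) = 1, φ(3) = 2, φ(4) = 2, φ(5) = 4, φ(6) = 2, φ(7) = 6, φ(8) = 4, φ(9) = 6, φ(10) = 4, φ(11) = 10, φ(12) = 4, φ(13) = 12, φ(14) = 6, φ(15) = 8, φ(16) = 8, φ(17) = 16, φ(18) = 6, φ(19) = 18, φ(20) = 8, φ(21) = 12, φ(22) = 10, φ(23) = 22, φ(24) = 8, φ(25) = 20, φ(26) = 12, φ(27) = 18, φ(28) = 12, φ(29) = 28, φ(30) = 8, φ(31) = 30, φ(32) = 16, φ(33) = 20, φ(34) = 16, φ(35) = 24, φ(36) = 12, φ(37) = 36, φ(38) = 18, φ(39) = 24, φ(40) = 16, φ(41) = 40, φ(42) = 12, φ(43) = 42, φ(44) = 20, φ(45) = 24, φ(46) = 22, φ(47) = 46, φ(48) = 16, φ(49) = 42, φ(50) = 20, φ(51) = 32, φ(52) = 24. Summing all 52 values: 830. (Average order: Σ_{n ≤ x} φ(n) ~ (3/π²) x². For x = 52, (3/π²)·52² ≈ 821.92.)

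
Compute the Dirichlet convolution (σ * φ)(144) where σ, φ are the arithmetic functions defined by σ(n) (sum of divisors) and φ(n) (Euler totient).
(σ * φ)(144) = 2160

Divisors of 144: [1, 2, 3, 4, 6, 8, 9, 12, 16, 18, 24, 36, 48, 72, 144]. For each d | 144:
  d = 1: σ(1) · φ(144/1) = 1 · 48 = 48
  d = 2: σ(2) · φ(144/2) = 3 · 24 = 72
  d = 3: σ(3) · φ(144/3) = 4 · 16 = 64
  d = 4: σ(4) · φ(144/4) = 7 · 12 = 84
  d = 6: σ(6) · φ(144/6) = 12 · 8 = 96
  d = 8: σ(8) · φ(144/8) = 15 · 6 = 90
  d = 9: σ(9) · φ(144/9) = 13 · 8 = 104
  d = 12: σ(12) · φ(144/12) = 28 · 4 = 112
  d = 16: σ(16) · φ(144/16) = 31 · 6 = 186
  d = 18: σ(18) · φ(144/18) = 39 · 4 = 156
  d = 24: σ(24) · φ(144/24) = 60 · 2 = 120
  d = 36: σ(36) · φ(144/36) = 91 · 2 = 182
  d = 48: σ(48) · φ(144/48) = 124 · 2 = 248
  d = 72: σ(72) · φ(144/72) = 195 · 1 = 195
  d = 144: σ(144) · φ(144/144) = 403 · 1 = 403
Summing: (σ * φ)(144) = 48 + 72 + 64 + 84 + 96 + 90 + 104 + 112 + 186 + 156 + 120 + 182 + 248 + 195 + 403 = 2160.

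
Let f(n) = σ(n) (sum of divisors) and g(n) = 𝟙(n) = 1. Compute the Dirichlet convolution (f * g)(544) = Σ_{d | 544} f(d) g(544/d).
(σ * 𝟙)(544) = 2280

Divisors of 544: [1, 2, 4, 8, 16, 17, 32, 34, 68, 136, 272, 544]. For each d | 544:
  d = 1: σ(1) · 𝟙(544/1) = 1 · 1 = 1
  d = 2: σ(2) · 𝟙(544/2) = 3 · 1 = 3
  d = 4: σ(4) · 𝟙(544/4) = 7 · 1 = 7
  d = 8: σ(8) · 𝟙(544/8) = 15 · 1 = 15
  d = 16: σ(16) · 𝟙(544/16) = 31 · 1 = 31
  d = 17: σ(17) · 𝟙(544/17) = 18 · 1 = 18
  d = 32: σ(32) · 𝟙(544/32) = 63 · 1 = 63
  d = 34: σ(34) · 𝟙(544/34) = 54 · 1 = 54
  d = 68: σ(68) · 𝟙(544/68) = 126 · 1 = 126
  d = 136: σ(136) · 𝟙(544/136) = 270 · 1 = 270
  d = 272: σ(272) · 𝟙(544/272) = 558 · 1 = 558
  d = 544: σ(544) · 𝟙(544/544) = 1134 · 1 = 1134
Summing: (σ * 𝟙)(544) = 1 + 3 + 7 + 15 + 31 + 18 + 63 + 54 + 126 + 270 + 558 + 1134 = 2280.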